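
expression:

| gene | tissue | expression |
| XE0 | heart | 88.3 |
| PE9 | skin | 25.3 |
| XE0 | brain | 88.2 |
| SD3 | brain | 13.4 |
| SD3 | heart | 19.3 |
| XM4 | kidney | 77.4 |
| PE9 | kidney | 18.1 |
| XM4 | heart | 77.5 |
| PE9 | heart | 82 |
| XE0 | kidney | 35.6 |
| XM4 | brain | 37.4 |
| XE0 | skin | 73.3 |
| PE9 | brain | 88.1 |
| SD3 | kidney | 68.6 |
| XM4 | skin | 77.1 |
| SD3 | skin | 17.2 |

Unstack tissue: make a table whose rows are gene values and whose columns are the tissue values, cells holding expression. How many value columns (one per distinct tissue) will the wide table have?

4

4 distinct tissue values: heart, brain, skin, kidney.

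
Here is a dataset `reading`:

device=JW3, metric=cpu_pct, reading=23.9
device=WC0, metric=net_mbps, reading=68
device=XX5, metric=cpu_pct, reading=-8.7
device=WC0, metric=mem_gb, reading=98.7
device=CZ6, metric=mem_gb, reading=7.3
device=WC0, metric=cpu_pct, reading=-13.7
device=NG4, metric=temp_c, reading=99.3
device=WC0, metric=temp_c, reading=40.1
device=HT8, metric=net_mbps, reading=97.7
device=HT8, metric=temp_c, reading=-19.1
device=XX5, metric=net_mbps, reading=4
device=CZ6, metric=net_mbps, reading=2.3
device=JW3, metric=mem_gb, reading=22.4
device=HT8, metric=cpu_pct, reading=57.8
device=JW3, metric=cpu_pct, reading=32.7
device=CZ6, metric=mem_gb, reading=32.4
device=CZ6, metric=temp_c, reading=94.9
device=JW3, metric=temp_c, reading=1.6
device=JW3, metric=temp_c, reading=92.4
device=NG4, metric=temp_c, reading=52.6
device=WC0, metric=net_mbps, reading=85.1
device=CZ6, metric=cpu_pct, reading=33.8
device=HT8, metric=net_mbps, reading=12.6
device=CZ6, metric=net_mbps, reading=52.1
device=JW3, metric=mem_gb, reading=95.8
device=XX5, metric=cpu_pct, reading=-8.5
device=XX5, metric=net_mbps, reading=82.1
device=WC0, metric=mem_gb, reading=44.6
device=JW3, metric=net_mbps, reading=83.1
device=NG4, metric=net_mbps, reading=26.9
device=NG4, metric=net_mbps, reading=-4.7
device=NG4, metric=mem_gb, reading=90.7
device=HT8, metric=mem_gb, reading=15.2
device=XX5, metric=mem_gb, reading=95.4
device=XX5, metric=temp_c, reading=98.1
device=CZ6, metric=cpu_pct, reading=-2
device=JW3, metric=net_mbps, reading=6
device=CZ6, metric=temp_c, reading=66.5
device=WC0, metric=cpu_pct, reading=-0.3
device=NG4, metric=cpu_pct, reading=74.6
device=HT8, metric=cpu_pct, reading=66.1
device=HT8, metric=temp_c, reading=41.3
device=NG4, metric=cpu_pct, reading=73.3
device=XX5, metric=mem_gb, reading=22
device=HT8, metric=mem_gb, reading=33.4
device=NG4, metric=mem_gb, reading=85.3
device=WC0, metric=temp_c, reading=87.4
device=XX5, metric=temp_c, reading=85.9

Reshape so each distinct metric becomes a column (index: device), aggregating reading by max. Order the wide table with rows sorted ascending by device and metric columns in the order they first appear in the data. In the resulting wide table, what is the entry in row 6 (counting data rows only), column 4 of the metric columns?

With rows sorted ascending by device, row 6 is device=XX5. metric columns in first-appearance order: cpu_pct, net_mbps, mem_gb, temp_c; column 4 is temp_c.
Long rows with device=XX5, metric=temp_c: max(98.1, 85.9) = 98.1.

98.1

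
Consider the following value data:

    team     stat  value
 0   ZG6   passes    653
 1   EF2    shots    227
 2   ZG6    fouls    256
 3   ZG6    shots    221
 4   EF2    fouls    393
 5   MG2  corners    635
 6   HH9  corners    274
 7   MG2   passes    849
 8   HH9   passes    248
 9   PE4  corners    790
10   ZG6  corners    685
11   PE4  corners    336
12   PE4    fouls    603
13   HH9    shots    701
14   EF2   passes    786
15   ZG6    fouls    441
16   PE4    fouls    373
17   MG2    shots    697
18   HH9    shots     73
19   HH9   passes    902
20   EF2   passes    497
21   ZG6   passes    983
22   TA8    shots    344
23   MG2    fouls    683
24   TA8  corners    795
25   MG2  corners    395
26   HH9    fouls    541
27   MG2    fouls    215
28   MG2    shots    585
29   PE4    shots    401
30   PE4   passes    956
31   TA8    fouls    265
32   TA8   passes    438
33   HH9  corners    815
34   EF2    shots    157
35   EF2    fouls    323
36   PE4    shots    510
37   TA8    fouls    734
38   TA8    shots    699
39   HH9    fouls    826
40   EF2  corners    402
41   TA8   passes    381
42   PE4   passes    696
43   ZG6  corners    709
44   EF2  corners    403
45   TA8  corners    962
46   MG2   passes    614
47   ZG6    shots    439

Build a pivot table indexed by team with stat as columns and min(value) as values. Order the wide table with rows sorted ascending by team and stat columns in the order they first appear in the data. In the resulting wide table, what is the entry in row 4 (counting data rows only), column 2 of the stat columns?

With rows sorted ascending by team, row 4 is team=PE4. stat columns in first-appearance order: passes, shots, fouls, corners; column 2 is shots.
Long rows with team=PE4, stat=shots: min(401, 510) = 401.

401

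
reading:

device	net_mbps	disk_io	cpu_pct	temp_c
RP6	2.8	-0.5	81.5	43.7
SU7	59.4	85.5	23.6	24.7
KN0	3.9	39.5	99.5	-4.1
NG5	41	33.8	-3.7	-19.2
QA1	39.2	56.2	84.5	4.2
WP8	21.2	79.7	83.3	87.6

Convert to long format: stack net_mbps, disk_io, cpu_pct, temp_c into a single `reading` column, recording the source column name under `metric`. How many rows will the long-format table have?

6 device values × 4 melted columns = 24 rows.

24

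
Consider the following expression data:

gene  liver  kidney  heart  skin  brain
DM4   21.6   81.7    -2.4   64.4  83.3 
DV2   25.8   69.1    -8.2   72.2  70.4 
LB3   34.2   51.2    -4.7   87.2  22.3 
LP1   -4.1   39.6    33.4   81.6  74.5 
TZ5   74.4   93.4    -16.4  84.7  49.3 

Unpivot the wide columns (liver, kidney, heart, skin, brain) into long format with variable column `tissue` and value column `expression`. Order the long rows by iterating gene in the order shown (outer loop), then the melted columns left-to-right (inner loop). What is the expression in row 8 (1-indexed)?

-8.2

25 rows total (5 × 5). Row 8: index ⌊(8-1)/5⌋ = 1 into gene → DV2; (8-1) mod 5 = 2 into the melted columns → heart.
So row 8 is (DV2, heart, -8.2); expression = -8.2.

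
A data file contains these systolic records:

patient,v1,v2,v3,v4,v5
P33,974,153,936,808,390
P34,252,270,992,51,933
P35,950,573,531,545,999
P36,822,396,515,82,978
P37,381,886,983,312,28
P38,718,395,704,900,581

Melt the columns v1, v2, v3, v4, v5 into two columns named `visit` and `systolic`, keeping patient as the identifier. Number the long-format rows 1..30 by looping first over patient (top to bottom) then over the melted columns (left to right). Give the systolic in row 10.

933

30 rows total (6 × 5). Row 10: index ⌊(10-1)/5⌋ = 1 into patient → P34; (10-1) mod 5 = 4 into the melted columns → v5.
So row 10 is (P34, v5, 933); systolic = 933.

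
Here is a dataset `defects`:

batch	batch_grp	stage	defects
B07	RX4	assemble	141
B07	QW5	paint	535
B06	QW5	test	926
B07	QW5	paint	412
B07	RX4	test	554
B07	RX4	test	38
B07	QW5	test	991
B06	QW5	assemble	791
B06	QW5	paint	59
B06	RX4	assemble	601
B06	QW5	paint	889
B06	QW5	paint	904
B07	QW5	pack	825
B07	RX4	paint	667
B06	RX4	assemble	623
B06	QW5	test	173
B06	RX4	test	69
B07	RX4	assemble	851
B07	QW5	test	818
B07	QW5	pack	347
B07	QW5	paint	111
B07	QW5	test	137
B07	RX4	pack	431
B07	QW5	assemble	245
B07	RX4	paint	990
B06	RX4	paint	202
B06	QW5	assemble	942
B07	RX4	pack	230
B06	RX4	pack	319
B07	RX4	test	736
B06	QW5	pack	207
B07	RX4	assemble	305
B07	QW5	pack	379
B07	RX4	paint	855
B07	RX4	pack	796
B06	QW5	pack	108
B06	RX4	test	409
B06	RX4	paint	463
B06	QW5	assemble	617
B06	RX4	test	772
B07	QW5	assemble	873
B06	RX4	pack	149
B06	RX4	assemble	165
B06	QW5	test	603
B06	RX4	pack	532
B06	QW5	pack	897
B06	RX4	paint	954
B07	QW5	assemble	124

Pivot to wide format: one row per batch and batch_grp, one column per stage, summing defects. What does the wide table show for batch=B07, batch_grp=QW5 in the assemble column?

1242

Rows with batch=B07, batch_grp=QW5 and stage=assemble: defects values are 245, 873, 124.
245 + 873 + 124 = 1242.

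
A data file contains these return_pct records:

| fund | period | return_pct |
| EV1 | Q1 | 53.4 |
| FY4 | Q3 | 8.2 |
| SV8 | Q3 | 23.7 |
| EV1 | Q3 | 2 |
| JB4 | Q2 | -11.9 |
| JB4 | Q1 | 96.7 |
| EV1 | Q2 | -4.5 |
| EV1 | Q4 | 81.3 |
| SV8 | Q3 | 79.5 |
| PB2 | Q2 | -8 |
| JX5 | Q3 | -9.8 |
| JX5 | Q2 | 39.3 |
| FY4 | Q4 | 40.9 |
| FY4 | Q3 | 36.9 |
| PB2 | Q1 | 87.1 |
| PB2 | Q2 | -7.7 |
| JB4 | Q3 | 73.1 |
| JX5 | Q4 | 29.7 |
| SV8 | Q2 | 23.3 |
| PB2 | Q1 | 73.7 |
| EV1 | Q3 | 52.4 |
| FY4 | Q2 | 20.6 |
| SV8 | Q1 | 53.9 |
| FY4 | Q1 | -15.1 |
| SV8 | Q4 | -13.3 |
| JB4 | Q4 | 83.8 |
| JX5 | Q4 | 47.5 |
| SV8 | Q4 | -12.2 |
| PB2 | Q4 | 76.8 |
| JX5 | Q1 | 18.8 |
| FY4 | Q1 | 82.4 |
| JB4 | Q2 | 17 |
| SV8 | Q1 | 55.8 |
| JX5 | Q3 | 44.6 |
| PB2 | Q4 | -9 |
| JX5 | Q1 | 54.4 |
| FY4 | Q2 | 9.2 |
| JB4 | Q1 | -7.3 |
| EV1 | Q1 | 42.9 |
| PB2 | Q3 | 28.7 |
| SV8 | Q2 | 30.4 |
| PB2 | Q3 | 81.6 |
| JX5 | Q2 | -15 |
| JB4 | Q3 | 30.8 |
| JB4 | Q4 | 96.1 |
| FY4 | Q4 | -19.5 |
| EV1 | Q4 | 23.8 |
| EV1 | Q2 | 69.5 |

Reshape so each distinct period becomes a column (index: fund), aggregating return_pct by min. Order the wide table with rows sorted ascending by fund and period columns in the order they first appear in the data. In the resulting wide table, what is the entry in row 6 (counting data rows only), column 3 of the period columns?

With rows sorted ascending by fund, row 6 is fund=SV8. period columns in first-appearance order: Q1, Q3, Q2, Q4; column 3 is Q2.
Long rows with fund=SV8, period=Q2: min(23.3, 30.4) = 23.3.

23.3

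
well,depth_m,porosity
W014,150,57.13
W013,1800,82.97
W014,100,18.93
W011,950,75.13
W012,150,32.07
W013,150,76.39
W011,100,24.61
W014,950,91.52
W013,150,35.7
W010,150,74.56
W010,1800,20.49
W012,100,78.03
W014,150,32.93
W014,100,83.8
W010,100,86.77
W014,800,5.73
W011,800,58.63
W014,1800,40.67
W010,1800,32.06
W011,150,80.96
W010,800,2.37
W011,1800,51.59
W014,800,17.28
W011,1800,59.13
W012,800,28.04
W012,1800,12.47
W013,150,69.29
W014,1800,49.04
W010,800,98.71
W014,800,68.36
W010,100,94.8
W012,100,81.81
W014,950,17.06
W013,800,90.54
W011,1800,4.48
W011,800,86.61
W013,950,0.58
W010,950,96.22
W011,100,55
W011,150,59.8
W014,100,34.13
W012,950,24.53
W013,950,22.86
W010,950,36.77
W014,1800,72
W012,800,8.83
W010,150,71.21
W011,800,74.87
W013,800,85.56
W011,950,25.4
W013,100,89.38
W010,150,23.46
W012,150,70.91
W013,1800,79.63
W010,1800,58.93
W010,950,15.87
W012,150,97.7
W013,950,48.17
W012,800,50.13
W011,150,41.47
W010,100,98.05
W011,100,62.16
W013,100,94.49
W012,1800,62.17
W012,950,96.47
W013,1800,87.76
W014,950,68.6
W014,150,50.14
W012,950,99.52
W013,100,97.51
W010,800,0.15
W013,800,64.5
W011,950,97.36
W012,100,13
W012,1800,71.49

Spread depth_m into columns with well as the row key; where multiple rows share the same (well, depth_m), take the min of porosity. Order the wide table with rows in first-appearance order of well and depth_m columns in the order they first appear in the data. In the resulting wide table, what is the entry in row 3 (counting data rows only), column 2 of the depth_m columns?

With rows in first-appearance order of well, row 3 is well=W011. depth_m columns in first-appearance order: 150, 1800, 100, 950, 800; column 2 is 1800.
Long rows with well=W011, depth_m=1800: min(51.59, 59.13, 4.48) = 4.48.

4.48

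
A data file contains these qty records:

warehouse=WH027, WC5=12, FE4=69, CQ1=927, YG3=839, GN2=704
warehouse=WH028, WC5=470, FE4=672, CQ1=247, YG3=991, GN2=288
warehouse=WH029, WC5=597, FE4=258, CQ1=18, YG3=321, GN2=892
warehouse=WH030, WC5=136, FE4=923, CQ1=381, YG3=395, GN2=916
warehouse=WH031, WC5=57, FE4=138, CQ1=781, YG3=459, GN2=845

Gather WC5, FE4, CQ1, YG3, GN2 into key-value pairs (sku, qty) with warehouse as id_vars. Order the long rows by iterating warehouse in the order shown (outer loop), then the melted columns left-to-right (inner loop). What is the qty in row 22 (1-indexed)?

138

25 rows total (5 × 5). Row 22: index ⌊(22-1)/5⌋ = 4 into warehouse → WH031; (22-1) mod 5 = 1 into the melted columns → FE4.
So row 22 is (WH031, FE4, 138); qty = 138.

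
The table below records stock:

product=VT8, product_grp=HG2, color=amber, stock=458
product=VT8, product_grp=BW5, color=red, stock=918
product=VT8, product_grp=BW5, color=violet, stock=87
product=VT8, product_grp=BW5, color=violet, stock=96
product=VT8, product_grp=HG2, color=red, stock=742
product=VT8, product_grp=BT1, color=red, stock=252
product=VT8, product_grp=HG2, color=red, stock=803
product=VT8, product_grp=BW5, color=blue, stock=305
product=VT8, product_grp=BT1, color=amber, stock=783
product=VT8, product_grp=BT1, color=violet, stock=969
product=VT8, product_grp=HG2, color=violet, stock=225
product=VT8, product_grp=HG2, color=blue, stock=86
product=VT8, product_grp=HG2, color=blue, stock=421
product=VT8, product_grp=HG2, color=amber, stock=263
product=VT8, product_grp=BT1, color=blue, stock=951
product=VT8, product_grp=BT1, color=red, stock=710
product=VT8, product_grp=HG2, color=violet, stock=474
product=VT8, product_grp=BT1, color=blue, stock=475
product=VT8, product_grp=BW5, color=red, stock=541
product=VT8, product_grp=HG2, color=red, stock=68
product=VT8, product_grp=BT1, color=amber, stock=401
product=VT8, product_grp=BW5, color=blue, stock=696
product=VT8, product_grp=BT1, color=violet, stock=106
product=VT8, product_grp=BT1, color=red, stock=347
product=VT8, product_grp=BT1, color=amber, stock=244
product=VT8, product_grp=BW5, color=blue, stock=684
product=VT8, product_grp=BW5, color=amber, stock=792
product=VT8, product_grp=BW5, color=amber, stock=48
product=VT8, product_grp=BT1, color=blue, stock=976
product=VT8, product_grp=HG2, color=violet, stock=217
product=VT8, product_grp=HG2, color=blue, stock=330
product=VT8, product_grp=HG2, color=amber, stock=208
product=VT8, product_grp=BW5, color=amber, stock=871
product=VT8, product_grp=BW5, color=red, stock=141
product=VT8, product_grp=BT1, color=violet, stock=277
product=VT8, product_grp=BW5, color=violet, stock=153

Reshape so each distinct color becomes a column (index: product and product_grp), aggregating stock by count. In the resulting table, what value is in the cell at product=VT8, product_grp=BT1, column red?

3

Rows with product=VT8, product_grp=BT1 and color=red: stock values are 252, 710, 347.
3 rows match — count = 3.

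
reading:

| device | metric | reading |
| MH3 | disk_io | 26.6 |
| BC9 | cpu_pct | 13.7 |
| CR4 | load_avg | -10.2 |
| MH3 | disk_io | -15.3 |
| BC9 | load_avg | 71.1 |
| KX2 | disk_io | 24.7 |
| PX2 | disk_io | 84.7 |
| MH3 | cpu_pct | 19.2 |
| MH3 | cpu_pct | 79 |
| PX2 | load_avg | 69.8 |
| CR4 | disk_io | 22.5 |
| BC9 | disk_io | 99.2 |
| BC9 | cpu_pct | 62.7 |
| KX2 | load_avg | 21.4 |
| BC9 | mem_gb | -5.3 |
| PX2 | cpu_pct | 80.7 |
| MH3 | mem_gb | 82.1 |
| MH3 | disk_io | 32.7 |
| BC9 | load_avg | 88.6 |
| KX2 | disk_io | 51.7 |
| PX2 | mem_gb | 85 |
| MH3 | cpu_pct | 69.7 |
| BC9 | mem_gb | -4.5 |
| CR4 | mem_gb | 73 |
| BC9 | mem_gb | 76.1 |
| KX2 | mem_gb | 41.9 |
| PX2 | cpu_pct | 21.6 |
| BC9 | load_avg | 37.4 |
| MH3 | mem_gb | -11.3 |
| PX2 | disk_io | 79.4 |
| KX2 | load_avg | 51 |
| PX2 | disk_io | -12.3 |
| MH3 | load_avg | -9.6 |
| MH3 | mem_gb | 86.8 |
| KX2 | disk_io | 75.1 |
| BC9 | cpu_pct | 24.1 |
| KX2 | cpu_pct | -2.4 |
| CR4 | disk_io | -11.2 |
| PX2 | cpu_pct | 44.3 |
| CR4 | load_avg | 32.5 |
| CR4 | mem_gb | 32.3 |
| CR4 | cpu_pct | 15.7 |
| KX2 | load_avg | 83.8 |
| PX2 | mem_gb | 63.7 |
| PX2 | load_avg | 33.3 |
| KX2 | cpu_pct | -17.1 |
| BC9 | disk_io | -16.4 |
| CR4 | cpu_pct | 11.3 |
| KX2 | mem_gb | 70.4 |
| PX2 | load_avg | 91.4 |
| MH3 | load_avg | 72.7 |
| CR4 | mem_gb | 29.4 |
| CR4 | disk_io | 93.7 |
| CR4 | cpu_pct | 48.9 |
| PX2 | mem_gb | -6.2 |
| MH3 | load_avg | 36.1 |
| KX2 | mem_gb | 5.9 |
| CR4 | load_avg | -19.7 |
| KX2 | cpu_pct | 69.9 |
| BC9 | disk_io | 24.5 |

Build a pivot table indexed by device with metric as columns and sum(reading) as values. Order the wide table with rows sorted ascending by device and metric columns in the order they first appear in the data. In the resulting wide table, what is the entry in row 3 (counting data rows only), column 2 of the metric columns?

50.4

With rows sorted ascending by device, row 3 is device=KX2. metric columns in first-appearance order: disk_io, cpu_pct, load_avg, mem_gb; column 2 is cpu_pct.
Long rows with device=KX2, metric=cpu_pct: -2.4 + -17.1 + 69.9 = 50.4.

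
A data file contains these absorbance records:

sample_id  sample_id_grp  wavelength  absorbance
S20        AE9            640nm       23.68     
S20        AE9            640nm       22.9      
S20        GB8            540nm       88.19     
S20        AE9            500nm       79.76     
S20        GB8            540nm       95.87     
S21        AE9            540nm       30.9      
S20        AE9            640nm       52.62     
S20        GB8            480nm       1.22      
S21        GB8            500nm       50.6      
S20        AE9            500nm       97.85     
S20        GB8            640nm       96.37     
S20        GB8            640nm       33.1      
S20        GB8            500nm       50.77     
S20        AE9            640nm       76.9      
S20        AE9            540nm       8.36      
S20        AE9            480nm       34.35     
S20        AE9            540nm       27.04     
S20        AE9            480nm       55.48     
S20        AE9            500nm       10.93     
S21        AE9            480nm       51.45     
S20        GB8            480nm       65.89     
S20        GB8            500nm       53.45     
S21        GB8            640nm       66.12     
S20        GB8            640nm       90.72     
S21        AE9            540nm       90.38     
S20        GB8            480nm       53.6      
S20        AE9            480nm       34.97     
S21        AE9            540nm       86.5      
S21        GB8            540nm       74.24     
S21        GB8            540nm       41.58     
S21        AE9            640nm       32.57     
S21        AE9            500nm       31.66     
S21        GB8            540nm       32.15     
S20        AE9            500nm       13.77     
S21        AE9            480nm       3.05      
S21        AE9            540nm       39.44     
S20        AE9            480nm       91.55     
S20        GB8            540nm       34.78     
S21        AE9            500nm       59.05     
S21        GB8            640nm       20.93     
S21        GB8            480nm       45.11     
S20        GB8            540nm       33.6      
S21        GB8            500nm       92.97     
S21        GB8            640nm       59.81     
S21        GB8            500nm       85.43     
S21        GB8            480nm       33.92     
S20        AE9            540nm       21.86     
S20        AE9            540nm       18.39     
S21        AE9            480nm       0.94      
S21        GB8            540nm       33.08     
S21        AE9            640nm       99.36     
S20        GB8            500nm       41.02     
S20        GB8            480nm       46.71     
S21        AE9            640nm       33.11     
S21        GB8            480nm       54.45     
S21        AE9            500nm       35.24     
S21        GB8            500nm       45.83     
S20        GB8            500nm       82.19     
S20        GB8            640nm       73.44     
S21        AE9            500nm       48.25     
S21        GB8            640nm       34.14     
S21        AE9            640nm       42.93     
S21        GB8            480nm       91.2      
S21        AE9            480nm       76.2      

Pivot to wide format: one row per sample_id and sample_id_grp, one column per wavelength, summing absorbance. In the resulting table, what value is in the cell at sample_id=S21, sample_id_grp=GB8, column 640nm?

Rows with sample_id=S21, sample_id_grp=GB8 and wavelength=640nm: absorbance values are 66.12, 20.93, 59.81, 34.14.
66.12 + 20.93 + 59.81 + 34.14 = 181.

181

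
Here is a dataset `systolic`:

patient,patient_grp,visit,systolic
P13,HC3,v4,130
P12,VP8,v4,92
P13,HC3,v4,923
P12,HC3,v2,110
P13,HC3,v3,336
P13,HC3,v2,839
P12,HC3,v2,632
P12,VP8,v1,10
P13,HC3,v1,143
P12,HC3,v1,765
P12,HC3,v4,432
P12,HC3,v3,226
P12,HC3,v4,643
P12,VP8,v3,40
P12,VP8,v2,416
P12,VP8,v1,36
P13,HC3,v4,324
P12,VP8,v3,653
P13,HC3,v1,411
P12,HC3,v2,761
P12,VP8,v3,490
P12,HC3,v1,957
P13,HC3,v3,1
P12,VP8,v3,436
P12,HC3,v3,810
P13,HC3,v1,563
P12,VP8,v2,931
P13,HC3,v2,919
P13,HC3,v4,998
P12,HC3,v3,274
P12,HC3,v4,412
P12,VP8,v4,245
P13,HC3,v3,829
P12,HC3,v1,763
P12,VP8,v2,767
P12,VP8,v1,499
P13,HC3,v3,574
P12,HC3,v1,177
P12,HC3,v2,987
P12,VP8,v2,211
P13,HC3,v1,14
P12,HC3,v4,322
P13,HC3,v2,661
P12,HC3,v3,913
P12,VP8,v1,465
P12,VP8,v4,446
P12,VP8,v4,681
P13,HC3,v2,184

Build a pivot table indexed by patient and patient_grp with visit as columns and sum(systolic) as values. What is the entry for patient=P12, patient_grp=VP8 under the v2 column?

2325

Rows with patient=P12, patient_grp=VP8 and visit=v2: systolic values are 416, 931, 767, 211.
416 + 931 + 767 + 211 = 2325.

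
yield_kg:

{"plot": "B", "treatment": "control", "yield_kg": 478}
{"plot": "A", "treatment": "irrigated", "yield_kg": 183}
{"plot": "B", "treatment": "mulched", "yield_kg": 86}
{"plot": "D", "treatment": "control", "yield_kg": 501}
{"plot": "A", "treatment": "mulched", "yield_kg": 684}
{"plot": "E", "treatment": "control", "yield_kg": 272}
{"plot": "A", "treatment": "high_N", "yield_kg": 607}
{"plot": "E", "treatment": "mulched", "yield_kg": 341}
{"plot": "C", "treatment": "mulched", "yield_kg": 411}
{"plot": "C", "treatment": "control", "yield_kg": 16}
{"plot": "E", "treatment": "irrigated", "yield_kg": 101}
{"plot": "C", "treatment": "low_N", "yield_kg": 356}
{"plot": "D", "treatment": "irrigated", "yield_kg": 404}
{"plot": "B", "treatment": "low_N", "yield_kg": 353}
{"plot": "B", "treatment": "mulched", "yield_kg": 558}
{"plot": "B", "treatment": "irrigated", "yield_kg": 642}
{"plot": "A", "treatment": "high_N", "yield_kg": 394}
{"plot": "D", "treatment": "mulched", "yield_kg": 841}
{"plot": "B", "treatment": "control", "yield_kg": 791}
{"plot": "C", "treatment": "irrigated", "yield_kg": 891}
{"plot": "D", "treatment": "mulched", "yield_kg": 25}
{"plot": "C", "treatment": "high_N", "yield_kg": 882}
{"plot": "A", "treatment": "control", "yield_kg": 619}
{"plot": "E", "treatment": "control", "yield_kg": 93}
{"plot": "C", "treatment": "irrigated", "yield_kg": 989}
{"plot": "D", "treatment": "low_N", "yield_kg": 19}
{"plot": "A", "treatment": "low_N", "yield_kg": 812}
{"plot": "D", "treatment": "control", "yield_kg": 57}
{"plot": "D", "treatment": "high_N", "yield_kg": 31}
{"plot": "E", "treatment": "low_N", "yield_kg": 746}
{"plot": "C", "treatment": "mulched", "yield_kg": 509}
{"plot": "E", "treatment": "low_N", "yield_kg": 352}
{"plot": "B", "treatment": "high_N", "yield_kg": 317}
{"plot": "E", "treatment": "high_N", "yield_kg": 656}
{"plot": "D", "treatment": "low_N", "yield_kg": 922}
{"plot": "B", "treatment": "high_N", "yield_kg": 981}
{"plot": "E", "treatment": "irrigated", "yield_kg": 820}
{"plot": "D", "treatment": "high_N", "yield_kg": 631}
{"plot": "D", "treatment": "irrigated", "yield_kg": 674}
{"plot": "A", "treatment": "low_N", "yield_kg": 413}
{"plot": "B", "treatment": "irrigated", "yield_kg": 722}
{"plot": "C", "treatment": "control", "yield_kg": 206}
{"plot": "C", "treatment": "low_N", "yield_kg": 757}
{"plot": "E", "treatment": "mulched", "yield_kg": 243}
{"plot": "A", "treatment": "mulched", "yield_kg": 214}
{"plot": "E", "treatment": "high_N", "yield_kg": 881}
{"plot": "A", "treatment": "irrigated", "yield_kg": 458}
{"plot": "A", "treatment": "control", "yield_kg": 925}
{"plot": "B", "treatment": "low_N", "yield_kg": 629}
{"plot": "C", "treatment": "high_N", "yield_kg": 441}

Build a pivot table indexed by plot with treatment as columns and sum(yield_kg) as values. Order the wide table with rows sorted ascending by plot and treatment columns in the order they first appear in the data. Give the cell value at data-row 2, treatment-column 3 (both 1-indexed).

644

With rows sorted ascending by plot, row 2 is plot=B. treatment columns in first-appearance order: control, irrigated, mulched, high_N, low_N; column 3 is mulched.
Long rows with plot=B, treatment=mulched: 86 + 558 = 644.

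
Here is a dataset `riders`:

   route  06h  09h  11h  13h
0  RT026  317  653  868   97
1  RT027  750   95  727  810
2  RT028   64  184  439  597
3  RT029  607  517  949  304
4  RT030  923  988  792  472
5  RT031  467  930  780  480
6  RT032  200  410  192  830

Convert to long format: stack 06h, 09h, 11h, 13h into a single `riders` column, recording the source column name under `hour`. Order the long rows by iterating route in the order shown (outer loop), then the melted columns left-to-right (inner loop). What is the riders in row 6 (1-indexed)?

28 rows total (7 × 4). Row 6: index ⌊(6-1)/4⌋ = 1 into route → RT027; (6-1) mod 4 = 1 into the melted columns → 09h.
So row 6 is (RT027, 09h, 95); riders = 95.

95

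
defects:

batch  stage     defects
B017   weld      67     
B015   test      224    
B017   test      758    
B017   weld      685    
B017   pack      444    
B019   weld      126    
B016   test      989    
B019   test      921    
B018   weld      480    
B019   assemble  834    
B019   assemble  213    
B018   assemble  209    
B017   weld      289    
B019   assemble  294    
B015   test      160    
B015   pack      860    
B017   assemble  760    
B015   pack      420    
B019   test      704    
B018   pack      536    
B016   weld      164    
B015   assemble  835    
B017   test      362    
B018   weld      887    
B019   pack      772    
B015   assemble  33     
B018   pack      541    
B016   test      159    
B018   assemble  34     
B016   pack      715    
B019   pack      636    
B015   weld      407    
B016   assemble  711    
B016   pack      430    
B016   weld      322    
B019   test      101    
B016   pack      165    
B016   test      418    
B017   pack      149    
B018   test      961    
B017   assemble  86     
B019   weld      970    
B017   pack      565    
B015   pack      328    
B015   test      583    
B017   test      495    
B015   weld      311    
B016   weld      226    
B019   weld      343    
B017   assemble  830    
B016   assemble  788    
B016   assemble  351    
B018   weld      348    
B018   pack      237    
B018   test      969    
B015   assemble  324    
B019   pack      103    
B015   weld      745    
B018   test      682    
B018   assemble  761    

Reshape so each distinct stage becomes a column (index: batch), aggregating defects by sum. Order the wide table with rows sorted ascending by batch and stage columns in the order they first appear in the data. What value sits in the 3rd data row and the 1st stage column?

1041

With rows sorted ascending by batch, row 3 is batch=B017. stage columns in first-appearance order: weld, test, pack, assemble; column 1 is weld.
Long rows with batch=B017, stage=weld: 67 + 685 + 289 = 1041.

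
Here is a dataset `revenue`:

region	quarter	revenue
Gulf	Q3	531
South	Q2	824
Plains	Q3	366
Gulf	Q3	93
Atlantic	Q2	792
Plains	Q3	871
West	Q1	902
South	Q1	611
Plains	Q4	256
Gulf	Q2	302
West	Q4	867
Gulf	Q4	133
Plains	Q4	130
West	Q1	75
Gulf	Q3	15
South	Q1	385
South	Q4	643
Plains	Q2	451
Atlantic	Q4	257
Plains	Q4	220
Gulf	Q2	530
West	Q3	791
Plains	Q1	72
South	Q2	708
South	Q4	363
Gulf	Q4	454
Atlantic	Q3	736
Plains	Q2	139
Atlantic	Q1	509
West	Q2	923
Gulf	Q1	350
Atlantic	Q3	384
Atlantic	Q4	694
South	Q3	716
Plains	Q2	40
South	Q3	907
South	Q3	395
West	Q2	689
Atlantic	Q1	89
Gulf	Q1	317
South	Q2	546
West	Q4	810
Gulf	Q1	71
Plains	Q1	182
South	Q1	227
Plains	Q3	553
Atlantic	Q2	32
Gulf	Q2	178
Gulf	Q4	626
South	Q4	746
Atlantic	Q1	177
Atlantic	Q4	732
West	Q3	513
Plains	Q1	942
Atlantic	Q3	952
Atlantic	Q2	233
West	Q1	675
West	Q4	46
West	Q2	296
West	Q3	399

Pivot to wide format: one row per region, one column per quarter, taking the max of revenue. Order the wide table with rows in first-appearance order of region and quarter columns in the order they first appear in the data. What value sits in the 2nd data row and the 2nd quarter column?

824

With rows in first-appearance order of region, row 2 is region=South. quarter columns in first-appearance order: Q3, Q2, Q1, Q4; column 2 is Q2.
Long rows with region=South, quarter=Q2: max(824, 708, 546) = 824.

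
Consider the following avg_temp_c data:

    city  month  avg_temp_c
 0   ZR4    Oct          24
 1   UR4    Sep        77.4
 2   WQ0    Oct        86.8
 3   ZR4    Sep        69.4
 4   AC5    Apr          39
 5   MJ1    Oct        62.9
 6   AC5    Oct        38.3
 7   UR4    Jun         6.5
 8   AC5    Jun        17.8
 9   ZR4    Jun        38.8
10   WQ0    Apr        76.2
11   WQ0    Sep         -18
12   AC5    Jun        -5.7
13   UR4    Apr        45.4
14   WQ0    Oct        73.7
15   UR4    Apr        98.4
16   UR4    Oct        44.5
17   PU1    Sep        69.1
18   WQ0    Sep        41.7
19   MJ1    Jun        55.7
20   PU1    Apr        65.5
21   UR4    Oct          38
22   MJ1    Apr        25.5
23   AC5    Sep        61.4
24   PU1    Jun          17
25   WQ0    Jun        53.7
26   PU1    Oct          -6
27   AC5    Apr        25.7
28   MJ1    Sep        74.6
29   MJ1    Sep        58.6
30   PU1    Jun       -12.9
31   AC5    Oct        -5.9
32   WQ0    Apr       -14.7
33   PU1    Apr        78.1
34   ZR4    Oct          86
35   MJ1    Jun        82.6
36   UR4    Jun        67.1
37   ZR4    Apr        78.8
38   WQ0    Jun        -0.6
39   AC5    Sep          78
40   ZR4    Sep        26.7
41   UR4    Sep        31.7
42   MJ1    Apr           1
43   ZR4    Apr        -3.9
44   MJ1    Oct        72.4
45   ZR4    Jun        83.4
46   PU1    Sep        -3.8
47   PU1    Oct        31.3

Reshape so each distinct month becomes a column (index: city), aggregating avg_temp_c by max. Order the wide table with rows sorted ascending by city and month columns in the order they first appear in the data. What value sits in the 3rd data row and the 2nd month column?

69.1

With rows sorted ascending by city, row 3 is city=PU1. month columns in first-appearance order: Oct, Sep, Apr, Jun; column 2 is Sep.
Long rows with city=PU1, month=Sep: max(69.1, -3.8) = 69.1.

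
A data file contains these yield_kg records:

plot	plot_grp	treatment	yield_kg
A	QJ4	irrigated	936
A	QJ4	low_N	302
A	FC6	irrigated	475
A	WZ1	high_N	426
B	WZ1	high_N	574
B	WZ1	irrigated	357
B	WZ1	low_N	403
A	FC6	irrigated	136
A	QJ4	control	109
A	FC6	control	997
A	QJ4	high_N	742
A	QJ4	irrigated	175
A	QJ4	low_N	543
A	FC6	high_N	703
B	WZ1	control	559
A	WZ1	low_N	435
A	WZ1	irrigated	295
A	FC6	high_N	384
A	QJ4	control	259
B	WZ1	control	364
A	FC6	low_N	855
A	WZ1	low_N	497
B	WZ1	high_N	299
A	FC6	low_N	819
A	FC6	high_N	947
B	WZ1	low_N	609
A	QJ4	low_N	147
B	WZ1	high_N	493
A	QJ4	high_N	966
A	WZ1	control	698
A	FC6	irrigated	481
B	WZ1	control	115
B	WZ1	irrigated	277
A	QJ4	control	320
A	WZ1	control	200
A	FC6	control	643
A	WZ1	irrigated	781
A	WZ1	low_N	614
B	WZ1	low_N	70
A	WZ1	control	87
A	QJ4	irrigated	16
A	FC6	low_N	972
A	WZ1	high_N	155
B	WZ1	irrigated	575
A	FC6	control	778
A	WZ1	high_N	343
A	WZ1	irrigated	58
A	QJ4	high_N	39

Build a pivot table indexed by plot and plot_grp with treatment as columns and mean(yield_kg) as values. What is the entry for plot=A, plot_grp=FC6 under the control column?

Rows with plot=A, plot_grp=FC6 and treatment=control: yield_kg values are 997, 643, 778.
(997 + 643 + 778) / 3 = 806.

806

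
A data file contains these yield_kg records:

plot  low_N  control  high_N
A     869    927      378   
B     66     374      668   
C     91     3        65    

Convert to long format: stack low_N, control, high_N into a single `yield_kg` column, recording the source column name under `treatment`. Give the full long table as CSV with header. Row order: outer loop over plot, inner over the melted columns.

plot,treatment,yield_kg
A,low_N,869
A,control,927
A,high_N,378
B,low_N,66
B,control,374
B,high_N,668
C,low_N,91
C,control,3
C,high_N,65

Each (plot, column) pair becomes one row: 3 × 3 = 9 rows.
For example, (A, low_N) → yield_kg=869.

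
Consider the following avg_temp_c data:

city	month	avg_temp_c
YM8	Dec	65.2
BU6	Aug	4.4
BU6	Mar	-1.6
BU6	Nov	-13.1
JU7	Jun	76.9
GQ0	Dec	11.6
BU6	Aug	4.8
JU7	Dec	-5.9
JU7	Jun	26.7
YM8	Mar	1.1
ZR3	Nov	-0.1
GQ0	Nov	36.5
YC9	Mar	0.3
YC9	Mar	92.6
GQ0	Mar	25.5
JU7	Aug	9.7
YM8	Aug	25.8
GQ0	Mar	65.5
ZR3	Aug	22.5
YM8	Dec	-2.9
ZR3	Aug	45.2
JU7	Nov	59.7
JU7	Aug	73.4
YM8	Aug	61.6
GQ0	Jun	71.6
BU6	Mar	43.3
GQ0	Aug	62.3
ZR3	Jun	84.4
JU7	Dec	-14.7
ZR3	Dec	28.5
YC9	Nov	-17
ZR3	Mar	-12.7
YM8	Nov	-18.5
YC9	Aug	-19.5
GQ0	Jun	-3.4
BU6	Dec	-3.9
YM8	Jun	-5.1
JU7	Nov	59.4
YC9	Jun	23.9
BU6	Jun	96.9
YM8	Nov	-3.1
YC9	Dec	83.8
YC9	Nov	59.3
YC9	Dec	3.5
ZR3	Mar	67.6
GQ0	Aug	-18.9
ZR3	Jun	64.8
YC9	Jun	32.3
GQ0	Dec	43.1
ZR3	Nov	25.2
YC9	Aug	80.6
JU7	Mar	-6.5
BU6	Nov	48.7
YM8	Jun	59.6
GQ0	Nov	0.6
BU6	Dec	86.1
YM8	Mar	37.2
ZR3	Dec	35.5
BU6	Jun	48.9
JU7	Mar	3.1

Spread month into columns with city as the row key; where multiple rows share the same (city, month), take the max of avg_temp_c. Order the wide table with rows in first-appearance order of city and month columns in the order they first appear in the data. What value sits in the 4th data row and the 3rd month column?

With rows in first-appearance order of city, row 4 is city=GQ0. month columns in first-appearance order: Dec, Aug, Mar, Nov, Jun; column 3 is Mar.
Long rows with city=GQ0, month=Mar: max(25.5, 65.5) = 65.5.

65.5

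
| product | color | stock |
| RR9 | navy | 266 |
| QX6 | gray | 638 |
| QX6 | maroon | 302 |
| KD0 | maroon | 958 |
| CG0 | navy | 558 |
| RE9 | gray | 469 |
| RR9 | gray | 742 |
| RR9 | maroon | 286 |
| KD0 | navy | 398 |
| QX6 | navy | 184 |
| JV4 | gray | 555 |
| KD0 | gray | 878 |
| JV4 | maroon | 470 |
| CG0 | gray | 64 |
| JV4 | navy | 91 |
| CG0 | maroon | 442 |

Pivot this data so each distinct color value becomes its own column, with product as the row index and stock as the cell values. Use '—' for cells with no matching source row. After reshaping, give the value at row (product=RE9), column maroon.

—

No long-format row has product=RE9 and color=maroon, so the cell is —.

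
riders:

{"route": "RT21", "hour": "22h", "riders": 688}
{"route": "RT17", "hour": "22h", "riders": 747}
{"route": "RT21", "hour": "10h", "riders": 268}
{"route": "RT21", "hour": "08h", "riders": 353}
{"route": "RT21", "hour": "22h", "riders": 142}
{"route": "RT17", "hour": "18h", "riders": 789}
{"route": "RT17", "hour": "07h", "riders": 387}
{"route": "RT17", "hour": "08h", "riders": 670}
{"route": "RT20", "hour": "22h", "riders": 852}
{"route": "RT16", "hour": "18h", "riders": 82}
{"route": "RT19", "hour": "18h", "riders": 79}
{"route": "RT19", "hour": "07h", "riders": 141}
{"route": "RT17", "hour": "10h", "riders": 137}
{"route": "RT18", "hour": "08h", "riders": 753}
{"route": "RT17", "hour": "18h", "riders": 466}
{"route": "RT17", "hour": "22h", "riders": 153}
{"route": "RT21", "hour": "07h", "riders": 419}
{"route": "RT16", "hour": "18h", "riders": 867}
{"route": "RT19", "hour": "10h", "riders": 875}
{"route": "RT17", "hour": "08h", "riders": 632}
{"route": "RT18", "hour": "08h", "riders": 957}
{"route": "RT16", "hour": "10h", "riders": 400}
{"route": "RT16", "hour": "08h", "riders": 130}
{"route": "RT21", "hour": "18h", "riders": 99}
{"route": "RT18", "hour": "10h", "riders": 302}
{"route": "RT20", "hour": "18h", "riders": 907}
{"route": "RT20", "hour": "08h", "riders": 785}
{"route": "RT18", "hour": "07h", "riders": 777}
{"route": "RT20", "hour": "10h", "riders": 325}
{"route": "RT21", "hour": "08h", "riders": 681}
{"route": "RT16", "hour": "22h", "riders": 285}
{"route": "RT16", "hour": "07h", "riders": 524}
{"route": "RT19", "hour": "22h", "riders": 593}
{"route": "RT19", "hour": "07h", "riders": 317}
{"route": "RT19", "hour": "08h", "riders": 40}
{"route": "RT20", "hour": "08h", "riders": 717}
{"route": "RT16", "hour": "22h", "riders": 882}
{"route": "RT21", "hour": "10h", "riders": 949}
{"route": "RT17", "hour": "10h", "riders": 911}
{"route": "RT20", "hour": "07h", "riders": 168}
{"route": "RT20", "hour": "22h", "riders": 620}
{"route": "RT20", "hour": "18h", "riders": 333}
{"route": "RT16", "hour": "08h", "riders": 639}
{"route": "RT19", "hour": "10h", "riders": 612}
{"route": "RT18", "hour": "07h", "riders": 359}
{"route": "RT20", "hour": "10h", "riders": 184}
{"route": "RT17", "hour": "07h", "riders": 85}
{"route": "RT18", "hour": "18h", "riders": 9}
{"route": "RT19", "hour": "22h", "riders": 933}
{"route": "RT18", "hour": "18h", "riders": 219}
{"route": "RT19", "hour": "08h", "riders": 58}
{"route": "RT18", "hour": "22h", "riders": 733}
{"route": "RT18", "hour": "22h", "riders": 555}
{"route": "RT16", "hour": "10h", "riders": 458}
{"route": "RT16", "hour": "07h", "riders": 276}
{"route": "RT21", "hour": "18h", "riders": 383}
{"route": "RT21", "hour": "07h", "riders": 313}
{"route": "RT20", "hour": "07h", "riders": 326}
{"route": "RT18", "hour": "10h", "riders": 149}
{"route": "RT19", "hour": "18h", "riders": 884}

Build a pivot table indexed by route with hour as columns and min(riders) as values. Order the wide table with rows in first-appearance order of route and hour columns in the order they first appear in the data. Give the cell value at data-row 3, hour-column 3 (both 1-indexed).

717

With rows in first-appearance order of route, row 3 is route=RT20. hour columns in first-appearance order: 22h, 10h, 08h, 18h, 07h; column 3 is 08h.
Long rows with route=RT20, hour=08h: min(785, 717) = 717.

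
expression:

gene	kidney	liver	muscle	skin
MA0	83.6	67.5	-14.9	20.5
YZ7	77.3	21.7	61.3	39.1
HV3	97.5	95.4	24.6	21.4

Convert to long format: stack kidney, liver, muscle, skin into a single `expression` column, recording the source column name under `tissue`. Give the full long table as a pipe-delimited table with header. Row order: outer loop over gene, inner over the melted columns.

Each (gene, column) pair becomes one row: 3 × 4 = 12 rows.
For example, (MA0, kidney) → expression=83.6.

| gene | tissue | expression |
| MA0 | kidney | 83.6 |
| MA0 | liver | 67.5 |
| MA0 | muscle | -14.9 |
| MA0 | skin | 20.5 |
| YZ7 | kidney | 77.3 |
| YZ7 | liver | 21.7 |
| YZ7 | muscle | 61.3 |
| YZ7 | skin | 39.1 |
| HV3 | kidney | 97.5 |
| HV3 | liver | 95.4 |
| HV3 | muscle | 24.6 |
| HV3 | skin | 21.4 |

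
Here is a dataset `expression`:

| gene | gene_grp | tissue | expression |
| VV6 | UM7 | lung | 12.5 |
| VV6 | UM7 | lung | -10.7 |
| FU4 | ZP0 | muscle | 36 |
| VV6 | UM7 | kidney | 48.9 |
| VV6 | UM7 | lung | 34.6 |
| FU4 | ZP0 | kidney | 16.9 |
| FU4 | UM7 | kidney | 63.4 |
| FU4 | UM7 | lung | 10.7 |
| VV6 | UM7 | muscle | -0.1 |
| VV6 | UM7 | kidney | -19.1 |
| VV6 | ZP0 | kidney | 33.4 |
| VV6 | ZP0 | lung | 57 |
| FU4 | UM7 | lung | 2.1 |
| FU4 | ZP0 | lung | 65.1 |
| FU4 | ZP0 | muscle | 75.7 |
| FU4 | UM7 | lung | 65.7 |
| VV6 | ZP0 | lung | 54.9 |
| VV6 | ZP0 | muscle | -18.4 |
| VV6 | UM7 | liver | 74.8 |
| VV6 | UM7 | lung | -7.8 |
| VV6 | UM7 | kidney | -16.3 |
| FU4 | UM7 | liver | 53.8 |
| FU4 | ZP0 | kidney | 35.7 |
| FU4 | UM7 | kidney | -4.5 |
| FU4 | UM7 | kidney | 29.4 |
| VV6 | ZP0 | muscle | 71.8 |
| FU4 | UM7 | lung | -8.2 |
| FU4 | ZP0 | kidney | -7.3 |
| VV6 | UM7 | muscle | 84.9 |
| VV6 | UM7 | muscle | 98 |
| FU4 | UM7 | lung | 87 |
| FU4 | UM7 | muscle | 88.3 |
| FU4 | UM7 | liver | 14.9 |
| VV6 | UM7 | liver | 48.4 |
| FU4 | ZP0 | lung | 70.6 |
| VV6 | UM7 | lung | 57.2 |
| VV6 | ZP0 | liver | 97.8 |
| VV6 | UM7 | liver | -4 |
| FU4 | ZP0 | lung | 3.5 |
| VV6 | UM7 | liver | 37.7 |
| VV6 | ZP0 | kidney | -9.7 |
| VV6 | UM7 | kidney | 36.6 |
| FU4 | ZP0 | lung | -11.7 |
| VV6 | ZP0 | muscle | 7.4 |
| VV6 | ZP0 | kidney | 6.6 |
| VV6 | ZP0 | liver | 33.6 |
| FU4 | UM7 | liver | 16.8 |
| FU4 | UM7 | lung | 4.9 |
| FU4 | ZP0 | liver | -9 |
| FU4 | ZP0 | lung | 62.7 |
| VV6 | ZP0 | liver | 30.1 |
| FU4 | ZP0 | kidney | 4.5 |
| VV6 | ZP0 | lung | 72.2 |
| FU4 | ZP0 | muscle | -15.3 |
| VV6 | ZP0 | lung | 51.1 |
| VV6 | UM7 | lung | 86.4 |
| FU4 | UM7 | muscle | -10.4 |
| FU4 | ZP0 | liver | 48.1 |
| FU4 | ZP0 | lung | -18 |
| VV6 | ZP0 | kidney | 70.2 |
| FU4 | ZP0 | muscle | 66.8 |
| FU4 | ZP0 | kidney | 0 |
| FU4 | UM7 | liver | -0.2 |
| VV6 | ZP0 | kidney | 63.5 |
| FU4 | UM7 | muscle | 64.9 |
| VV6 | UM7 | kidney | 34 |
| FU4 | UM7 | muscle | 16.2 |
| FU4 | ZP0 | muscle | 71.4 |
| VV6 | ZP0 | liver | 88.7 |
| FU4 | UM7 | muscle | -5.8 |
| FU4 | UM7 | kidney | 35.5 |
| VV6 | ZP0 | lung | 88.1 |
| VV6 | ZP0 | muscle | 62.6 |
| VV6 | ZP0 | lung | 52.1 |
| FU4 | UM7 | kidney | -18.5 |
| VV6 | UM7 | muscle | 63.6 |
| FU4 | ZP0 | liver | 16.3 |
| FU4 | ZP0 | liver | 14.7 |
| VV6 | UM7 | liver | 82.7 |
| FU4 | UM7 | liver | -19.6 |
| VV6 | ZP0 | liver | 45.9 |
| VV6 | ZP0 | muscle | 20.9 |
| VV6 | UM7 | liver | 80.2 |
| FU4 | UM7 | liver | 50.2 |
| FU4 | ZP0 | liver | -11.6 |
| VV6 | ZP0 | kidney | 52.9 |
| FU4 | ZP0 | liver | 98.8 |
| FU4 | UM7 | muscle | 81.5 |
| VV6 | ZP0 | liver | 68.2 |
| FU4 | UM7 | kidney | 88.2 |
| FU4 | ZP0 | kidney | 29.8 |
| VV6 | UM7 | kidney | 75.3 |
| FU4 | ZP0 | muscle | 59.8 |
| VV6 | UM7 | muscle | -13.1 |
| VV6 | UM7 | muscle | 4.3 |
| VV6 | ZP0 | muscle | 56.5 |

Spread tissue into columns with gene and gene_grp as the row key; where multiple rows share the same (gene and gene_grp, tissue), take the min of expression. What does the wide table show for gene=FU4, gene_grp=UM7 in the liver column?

-19.6

Rows with gene=FU4, gene_grp=UM7 and tissue=liver: expression values are 53.8, 14.9, 16.8, -0.2, -19.6, 50.2.
min(53.8, 14.9, 16.8, -0.2, -19.6, 50.2) = -19.6.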